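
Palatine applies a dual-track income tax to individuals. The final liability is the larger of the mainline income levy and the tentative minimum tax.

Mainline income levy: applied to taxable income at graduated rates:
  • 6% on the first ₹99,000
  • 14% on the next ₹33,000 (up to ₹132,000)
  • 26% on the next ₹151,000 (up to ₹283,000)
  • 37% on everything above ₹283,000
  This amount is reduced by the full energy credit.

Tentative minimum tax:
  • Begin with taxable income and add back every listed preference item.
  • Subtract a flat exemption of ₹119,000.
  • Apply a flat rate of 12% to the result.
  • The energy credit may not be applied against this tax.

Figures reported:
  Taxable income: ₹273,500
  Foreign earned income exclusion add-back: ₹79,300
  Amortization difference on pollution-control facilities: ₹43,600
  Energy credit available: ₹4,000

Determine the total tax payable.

Mainline income levy:
  ₹99,000 × 6% = ₹5,940
  ₹33,000 × 14% = ₹4,620
  ₹141,500 × 26% = ₹36,790
  → ₹47,350
  Less energy credit ₹4,000 → ₹43,350

Tentative minimum tax:
  Adjusted income: ₹273,500 + ₹79,300 + ₹43,600 = ₹396,400
  Less exemption ₹119,000 → base ₹277,400
  ₹277,400 × 12% = ₹33,288

₹43,350 > ₹33,288, so the mainline income levy governs.

₹43,350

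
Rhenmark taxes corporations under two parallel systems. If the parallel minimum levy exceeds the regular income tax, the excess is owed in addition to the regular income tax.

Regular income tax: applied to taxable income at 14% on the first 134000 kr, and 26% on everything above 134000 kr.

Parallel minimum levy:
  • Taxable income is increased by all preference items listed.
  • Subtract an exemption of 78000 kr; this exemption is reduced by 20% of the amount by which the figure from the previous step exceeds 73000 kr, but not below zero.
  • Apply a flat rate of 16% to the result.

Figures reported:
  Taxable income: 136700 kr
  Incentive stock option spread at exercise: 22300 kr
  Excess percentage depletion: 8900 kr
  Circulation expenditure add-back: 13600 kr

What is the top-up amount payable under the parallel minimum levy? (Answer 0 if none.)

570 kr

Parallel minimum levy:
  Adjusted income: 136700 kr + 22300 kr + 8900 kr + 13600 kr = 181500 kr
  Exemption: 78000 kr − 20% × (181500 kr − 73000 kr) = 78000 kr − 21700 kr = 56300 kr
  Base: 181500 kr − 56300 kr = 125200 kr
  125200 kr × 16% = 20032 kr

Regular income tax:
  134000 kr × 14% = 18760 kr
  2700 kr × 26% = 702 kr
  → 19462 kr

Excess of parallel minimum levy over regular income tax: 20032 kr − 19462 kr = 570 kr.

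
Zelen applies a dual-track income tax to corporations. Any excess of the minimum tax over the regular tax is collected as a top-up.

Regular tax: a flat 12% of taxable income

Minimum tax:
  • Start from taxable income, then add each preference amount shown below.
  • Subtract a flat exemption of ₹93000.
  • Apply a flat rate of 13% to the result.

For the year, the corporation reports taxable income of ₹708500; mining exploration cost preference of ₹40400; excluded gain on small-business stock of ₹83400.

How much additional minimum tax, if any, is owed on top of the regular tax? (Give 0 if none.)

Minimum tax:
  Adjusted income: ₹708500 + ₹40400 + ₹83400 = ₹832300
  Less exemption ₹93000 → base ₹739300
  ₹739300 × 13% = ₹96109

Regular tax:
  ₹708500 × 12% = ₹85020

Excess of minimum tax over regular tax: ₹96109 − ₹85020 = ₹11089.

₹11089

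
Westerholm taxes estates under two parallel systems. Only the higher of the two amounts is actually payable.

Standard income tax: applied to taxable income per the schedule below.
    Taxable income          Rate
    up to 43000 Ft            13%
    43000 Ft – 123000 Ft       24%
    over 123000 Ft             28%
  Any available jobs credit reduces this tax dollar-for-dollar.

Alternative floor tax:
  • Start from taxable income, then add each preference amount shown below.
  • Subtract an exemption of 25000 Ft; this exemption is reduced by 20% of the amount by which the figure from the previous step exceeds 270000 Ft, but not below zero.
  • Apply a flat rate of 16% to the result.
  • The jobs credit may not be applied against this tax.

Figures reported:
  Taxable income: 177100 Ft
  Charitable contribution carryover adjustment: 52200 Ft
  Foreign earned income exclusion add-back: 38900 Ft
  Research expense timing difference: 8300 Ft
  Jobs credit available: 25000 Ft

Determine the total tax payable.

Standard income tax:
  43000 Ft × 13% = 5590 Ft
  80000 Ft × 24% = 19200 Ft
  54100 Ft × 28% = 15148 Ft
  → 39938 Ft
  Less jobs credit 25000 Ft → 14938 Ft

Alternative floor tax:
  Adjusted income: 177100 Ft + 52200 Ft + 38900 Ft + 8300 Ft = 276500 Ft
  Exemption: 25000 Ft − 20% × (276500 Ft − 270000 Ft) = 25000 Ft − 1300 Ft = 23700 Ft
  Base: 276500 Ft − 23700 Ft = 252800 Ft
  252800 Ft × 16% = 40448 Ft

40448 Ft > 14938 Ft, so the alternative floor tax is the binding amount.

40448 Ft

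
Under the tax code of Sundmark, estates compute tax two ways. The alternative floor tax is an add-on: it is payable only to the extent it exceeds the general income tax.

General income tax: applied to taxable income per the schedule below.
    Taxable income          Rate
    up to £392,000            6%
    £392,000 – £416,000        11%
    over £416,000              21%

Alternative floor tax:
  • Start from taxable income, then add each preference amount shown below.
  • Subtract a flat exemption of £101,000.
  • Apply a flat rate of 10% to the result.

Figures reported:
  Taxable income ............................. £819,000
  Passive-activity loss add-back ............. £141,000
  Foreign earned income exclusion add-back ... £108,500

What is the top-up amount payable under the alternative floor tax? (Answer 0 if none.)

£0

Alternative floor tax:
  Adjusted income: £819,000 + £141,000 + £108,500 = £1,068,500
  Less exemption £101,000 → base £967,500
  £967,500 × 10% = £96,750

General income tax:
  £392,000 × 6% = £23,520
  £24,000 × 11% = £2,640
  £403,000 × 21% = £84,630
  → £110,790

£96,750 ≤ £110,790, so no add-on is due.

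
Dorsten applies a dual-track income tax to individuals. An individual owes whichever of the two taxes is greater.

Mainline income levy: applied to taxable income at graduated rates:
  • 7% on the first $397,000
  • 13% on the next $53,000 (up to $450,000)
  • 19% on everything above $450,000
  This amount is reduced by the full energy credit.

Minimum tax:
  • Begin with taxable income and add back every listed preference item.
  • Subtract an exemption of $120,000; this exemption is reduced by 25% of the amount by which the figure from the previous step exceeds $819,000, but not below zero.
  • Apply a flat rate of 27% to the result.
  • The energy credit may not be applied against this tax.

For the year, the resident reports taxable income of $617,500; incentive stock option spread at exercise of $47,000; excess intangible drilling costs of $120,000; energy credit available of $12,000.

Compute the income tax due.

Minimum tax:
  Adjusted income: $617,500 + $47,000 + $120,000 = $784,500
  Exemption: $784,500 ≤ $819,000, so full $120,000 applies
  Base: $784,500 − $120,000 = $664,500
  $664,500 × 27% = $179,415

Mainline income levy:
  $397,000 × 7% = $27,790
  $53,000 × 13% = $6,890
  $167,500 × 19% = $31,825
  → $66,505
  Less energy credit $12,000 → $54,505

$179,415 > $54,505, so the minimum tax is the binding amount.

$179,415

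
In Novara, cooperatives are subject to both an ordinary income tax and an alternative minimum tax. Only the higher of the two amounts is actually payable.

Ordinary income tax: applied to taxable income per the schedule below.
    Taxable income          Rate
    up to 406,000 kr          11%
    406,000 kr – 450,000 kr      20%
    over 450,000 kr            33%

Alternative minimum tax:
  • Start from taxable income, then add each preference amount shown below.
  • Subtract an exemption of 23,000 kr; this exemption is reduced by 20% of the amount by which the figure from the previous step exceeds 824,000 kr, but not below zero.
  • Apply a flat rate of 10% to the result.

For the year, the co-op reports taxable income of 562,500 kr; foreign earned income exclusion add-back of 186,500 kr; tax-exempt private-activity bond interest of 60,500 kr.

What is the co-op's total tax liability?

Alternative minimum tax:
  Adjusted income: 562,500 kr + 186,500 kr + 60,500 kr = 809,500 kr
  Exemption: 809,500 kr ≤ 824,000 kr, so full 23,000 kr applies
  Base: 809,500 kr − 23,000 kr = 786,500 kr
  786,500 kr × 10% = 78,650 kr

Ordinary income tax:
  406,000 kr × 11% = 44,660 kr
  44,000 kr × 20% = 8,800 kr
  112,500 kr × 33% = 37,125 kr
  → 90,585 kr

90,585 kr > 78,650 kr, so the ordinary income tax governs.

90,585 kr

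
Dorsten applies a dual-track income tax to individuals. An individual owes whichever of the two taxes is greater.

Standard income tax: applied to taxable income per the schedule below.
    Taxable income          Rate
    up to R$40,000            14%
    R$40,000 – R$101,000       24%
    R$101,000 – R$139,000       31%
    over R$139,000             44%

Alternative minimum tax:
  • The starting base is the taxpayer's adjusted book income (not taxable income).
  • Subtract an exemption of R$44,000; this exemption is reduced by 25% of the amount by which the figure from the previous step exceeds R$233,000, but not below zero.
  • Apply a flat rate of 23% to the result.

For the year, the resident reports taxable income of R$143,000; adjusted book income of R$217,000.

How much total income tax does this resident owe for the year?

Standard income tax:
  R$40,000 × 14% = R$5,600
  R$61,000 × 24% = R$14,640
  R$38,000 × 31% = R$11,780
  R$4,000 × 44% = R$1,760
  → R$33,780

Alternative minimum tax:
  Base (adjusted book income): R$217,000
  Exemption: R$217,000 ≤ R$233,000, so full R$44,000 applies
  Base: R$217,000 − R$44,000 = R$173,000
  R$173,000 × 23% = R$39,790

R$39,790 > R$33,780, so the alternative minimum tax is the binding amount.

R$39,790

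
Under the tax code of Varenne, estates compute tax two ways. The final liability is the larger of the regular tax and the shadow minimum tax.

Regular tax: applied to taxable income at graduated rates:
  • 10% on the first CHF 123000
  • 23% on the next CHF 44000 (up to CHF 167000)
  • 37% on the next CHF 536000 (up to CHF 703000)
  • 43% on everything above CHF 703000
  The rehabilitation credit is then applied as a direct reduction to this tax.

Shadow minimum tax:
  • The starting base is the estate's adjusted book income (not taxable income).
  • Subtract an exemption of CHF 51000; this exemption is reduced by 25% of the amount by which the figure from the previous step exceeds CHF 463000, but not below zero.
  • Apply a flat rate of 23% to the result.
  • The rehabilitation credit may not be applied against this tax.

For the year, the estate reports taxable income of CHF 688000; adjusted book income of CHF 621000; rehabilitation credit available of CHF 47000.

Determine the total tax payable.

CHF 168190

Shadow minimum tax:
  Base (adjusted book income): CHF 621000
  Exemption: CHF 51000 − 25% × (CHF 621000 − CHF 463000) = CHF 51000 − CHF 39500 = CHF 11500
  Base: CHF 621000 − CHF 11500 = CHF 609500
  CHF 609500 × 23% = CHF 140185

Regular tax:
  CHF 123000 × 10% = CHF 12300
  CHF 44000 × 23% = CHF 10120
  CHF 521000 × 37% = CHF 192770
  → CHF 215190
  Less rehabilitation credit CHF 47000 → CHF 168190

CHF 168190 > CHF 140185, so the regular tax governs.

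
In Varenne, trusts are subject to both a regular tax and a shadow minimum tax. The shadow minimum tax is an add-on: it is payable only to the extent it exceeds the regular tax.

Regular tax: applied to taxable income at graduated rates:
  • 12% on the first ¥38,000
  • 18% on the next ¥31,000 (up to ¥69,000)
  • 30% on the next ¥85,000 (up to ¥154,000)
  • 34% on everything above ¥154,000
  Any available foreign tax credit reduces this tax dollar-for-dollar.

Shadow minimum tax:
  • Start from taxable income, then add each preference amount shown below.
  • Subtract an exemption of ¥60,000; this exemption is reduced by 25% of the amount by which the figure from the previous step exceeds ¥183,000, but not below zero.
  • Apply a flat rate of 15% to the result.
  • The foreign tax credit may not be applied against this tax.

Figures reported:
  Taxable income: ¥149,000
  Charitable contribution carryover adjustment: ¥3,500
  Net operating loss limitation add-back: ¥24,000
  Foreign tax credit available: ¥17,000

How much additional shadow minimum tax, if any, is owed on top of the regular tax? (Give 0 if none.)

¥335

Shadow minimum tax:
  Adjusted income: ¥149,000 + ¥3,500 + ¥24,000 = ¥176,500
  Exemption: ¥176,500 ≤ ¥183,000, so full ¥60,000 applies
  Base: ¥176,500 − ¥60,000 = ¥116,500
  ¥116,500 × 15% = ¥17,475

Regular tax:
  ¥38,000 × 12% = ¥4,560
  ¥31,000 × 18% = ¥5,580
  ¥80,000 × 30% = ¥24,000
  → ¥34,140
  Less foreign tax credit ¥17,000 → ¥17,140

Excess of shadow minimum tax over regular tax: ¥17,475 − ¥17,140 = ¥335.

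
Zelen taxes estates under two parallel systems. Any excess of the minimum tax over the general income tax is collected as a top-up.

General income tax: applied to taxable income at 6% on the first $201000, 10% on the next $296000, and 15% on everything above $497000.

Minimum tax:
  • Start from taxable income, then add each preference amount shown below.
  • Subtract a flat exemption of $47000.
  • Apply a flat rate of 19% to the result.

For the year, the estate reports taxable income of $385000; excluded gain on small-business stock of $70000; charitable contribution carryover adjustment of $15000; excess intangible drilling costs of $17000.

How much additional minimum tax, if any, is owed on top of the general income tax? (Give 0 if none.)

Minimum tax:
  Adjusted income: $385000 + $70000 + $15000 + $17000 = $487000
  Less exemption $47000 → base $440000
  $440000 × 19% = $83600

General income tax:
  $201000 × 6% = $12060
  $184000 × 10% = $18400
  → $30460

Excess of minimum tax over general income tax: $83600 − $30460 = $53140.

$53140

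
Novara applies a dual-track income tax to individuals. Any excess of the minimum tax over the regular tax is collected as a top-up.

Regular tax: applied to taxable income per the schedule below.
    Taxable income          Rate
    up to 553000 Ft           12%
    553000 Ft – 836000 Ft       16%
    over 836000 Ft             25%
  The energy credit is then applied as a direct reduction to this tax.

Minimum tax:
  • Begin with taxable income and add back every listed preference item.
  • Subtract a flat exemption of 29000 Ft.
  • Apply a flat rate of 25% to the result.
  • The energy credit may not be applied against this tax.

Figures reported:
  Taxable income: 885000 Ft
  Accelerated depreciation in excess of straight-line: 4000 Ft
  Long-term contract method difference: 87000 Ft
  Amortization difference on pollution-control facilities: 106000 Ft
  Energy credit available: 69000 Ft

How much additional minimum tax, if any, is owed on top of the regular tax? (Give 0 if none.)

Regular tax:
  553000 Ft × 12% = 66360 Ft
  283000 Ft × 16% = 45280 Ft
  49000 Ft × 25% = 12250 Ft
  → 123890 Ft
  Less energy credit 69000 Ft → 54890 Ft

Minimum tax:
  Adjusted income: 885000 Ft + 4000 Ft + 87000 Ft + 106000 Ft = 1082000 Ft
  Less exemption 29000 Ft → base 1053000 Ft
  1053000 Ft × 25% = 263250 Ft

Excess of minimum tax over regular tax: 263250 Ft − 54890 Ft = 208360 Ft.

208360 Ft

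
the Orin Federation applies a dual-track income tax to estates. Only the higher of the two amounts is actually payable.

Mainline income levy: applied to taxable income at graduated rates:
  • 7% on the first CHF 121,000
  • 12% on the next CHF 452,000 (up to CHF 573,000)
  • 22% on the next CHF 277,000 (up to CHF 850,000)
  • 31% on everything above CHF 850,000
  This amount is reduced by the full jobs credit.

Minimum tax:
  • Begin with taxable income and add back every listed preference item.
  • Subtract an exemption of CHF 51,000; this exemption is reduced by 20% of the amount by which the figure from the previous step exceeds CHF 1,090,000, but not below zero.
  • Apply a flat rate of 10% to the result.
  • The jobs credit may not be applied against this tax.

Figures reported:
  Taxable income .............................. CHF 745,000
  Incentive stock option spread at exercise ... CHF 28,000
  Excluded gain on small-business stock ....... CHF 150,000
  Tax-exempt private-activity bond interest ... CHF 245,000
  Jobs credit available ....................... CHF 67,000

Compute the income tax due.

Minimum tax:
  Adjusted income: CHF 745,000 + CHF 28,000 + CHF 150,000 + CHF 245,000 = CHF 1,168,000
  Exemption: CHF 51,000 − 20% × (CHF 1,168,000 − CHF 1,090,000) = CHF 51,000 − CHF 15,600 = CHF 35,400
  Base: CHF 1,168,000 − CHF 35,400 = CHF 1,132,600
  CHF 1,132,600 × 10% = CHF 113,260

Mainline income levy:
  CHF 121,000 × 7% = CHF 8,470
  CHF 452,000 × 12% = CHF 54,240
  CHF 172,000 × 22% = CHF 37,840
  → CHF 100,550
  Less jobs credit CHF 67,000 → CHF 33,550

CHF 113,260 > CHF 33,550, so the minimum tax is the binding amount.

CHF 113,260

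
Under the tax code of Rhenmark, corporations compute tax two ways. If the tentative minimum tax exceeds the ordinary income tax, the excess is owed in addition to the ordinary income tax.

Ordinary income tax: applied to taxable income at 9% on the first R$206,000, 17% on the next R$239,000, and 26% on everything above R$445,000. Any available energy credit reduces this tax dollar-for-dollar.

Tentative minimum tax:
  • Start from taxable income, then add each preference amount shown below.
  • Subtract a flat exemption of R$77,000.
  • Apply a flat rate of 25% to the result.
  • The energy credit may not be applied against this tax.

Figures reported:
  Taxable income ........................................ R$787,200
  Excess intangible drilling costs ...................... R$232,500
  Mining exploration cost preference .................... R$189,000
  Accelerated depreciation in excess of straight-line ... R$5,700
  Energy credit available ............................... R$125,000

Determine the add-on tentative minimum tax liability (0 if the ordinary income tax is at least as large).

Ordinary income tax:
  R$206,000 × 9% = R$18,540
  R$239,000 × 17% = R$40,630
  R$342,200 × 26% = R$88,972
  → R$148,142
  Less energy credit R$125,000 → R$23,142

Tentative minimum tax:
  Adjusted income: R$787,200 + R$232,500 + R$189,000 + R$5,700 = R$1,214,400
  Less exemption R$77,000 → base R$1,137,400
  R$1,137,400 × 25% = R$284,350

Excess of tentative minimum tax over ordinary income tax: R$284,350 − R$23,142 = R$261,208.

R$261,208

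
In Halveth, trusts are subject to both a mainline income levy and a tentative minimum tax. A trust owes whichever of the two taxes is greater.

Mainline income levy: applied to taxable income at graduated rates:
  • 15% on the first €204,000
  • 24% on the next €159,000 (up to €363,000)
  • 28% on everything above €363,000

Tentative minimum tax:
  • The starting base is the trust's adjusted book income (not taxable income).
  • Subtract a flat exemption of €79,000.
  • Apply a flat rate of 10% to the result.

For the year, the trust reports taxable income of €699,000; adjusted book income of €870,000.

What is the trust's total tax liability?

€162,840

Tentative minimum tax:
  Base (adjusted book income): €870,000
  Less exemption €79,000 → base €791,000
  €791,000 × 10% = €79,100

Mainline income levy:
  €204,000 × 15% = €30,600
  €159,000 × 24% = €38,160
  €336,000 × 28% = €94,080
  → €162,840

€162,840 > €79,100, so the mainline income levy governs.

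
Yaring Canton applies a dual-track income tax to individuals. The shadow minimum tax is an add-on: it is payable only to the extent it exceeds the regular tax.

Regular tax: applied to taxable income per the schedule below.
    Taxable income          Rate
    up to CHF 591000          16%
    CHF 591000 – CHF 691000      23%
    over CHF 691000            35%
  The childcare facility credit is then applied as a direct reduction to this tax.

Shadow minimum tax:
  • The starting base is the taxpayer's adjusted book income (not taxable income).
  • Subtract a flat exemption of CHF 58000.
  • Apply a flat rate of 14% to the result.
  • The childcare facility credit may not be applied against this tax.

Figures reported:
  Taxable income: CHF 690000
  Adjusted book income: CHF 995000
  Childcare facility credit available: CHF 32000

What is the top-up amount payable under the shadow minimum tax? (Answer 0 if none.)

CHF 45850

Regular tax:
  CHF 591000 × 16% = CHF 94560
  CHF 99000 × 23% = CHF 22770
  → CHF 117330
  Less childcare facility credit CHF 32000 → CHF 85330

Shadow minimum tax:
  Base (adjusted book income): CHF 995000
  Less exemption CHF 58000 → base CHF 937000
  CHF 937000 × 14% = CHF 131180

Excess of shadow minimum tax over regular tax: CHF 131180 − CHF 85330 = CHF 45850.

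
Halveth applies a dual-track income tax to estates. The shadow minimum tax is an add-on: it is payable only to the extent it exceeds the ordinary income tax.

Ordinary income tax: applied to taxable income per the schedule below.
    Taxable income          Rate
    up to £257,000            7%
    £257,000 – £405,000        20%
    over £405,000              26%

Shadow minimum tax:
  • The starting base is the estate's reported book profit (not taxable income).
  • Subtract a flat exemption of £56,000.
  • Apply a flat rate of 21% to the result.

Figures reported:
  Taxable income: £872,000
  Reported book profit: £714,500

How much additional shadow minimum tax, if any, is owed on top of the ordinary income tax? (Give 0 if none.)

Shadow minimum tax:
  Base (reported book profit): £714,500
  Less exemption £56,000 → base £658,500
  £658,500 × 21% = £138,285

Ordinary income tax:
  £257,000 × 7% = £17,990
  £148,000 × 20% = £29,600
  £467,000 × 26% = £121,420
  → £169,010

£138,285 ≤ £169,010, so no add-on is due.

£0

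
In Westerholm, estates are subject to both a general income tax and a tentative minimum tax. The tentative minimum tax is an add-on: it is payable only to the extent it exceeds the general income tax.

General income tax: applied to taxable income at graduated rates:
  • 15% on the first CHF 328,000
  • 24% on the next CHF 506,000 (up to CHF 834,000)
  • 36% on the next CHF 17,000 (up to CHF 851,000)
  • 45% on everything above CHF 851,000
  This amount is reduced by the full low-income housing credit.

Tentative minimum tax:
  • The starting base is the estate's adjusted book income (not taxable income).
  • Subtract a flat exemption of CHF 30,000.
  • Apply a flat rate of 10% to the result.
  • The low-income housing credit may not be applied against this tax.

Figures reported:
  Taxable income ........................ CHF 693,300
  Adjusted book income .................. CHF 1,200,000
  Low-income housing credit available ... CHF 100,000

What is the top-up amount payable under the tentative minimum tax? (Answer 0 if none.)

General income tax:
  CHF 328,000 × 15% = CHF 49,200
  CHF 365,300 × 24% = CHF 87,672
  → CHF 136,872
  Less low-income housing credit CHF 100,000 → CHF 36,872

Tentative minimum tax:
  Base (adjusted book income): CHF 1,200,000
  Less exemption CHF 30,000 → base CHF 1,170,000
  CHF 1,170,000 × 10% = CHF 117,000

Excess of tentative minimum tax over general income tax: CHF 117,000 − CHF 36,872 = CHF 80,128.

CHF 80,128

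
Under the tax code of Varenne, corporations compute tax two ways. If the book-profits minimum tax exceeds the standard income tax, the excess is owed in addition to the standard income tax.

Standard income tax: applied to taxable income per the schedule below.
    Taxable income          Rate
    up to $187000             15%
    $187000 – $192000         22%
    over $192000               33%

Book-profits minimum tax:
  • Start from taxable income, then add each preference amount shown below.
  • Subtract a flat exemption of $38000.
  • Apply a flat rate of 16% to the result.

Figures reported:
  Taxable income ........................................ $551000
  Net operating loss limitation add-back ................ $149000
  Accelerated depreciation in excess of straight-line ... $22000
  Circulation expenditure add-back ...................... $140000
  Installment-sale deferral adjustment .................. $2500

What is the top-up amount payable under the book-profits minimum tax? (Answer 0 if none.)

$0

Book-profits minimum tax:
  Adjusted income: $551000 + $149000 + $22000 + $140000 + $2500 = $864500
  Less exemption $38000 → base $826500
  $826500 × 16% = $132240

Standard income tax:
  $187000 × 15% = $28050
  $5000 × 22% = $1100
  $359000 × 33% = $118470
  → $147620

$132240 ≤ $147620, so no add-on is due.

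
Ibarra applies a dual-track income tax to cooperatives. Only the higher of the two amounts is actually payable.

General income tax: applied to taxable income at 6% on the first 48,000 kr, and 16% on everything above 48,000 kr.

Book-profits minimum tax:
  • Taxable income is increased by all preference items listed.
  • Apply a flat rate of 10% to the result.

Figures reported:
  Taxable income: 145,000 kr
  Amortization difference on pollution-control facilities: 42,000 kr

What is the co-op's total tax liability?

General income tax:
  48,000 kr × 6% = 2,880 kr
  97,000 kr × 16% = 15,520 kr
  → 18,400 kr

Book-profits minimum tax:
  Adjusted income: 145,000 kr + 42,000 kr = 187,000 kr
  187,000 kr × 10% = 18,700 kr

18,700 kr > 18,400 kr, so the book-profits minimum tax is the binding amount.

18,700 kr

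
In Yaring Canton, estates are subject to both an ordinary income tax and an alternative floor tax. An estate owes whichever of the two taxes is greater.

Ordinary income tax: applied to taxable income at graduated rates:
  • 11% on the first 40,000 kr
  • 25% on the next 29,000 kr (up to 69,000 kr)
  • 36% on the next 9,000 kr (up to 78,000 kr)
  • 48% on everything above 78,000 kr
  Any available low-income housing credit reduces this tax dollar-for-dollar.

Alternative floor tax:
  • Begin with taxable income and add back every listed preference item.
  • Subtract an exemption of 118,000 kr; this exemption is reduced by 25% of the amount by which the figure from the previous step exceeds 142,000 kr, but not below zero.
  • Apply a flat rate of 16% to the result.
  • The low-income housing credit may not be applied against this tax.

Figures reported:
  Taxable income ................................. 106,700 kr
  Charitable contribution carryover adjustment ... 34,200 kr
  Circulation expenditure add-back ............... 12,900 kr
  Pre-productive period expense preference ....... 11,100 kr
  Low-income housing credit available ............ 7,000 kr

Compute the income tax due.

Ordinary income tax:
  40,000 kr × 11% = 4,400 kr
  29,000 kr × 25% = 7,250 kr
  9,000 kr × 36% = 3,240 kr
  28,700 kr × 48% = 13,776 kr
  → 28,666 kr
  Less low-income housing credit 7,000 kr → 21,666 kr

Alternative floor tax:
  Adjusted income: 106,700 kr + 34,200 kr + 12,900 kr + 11,100 kr = 164,900 kr
  Exemption: 118,000 kr − 25% × (164,900 kr − 142,000 kr) = 118,000 kr − 5,725 kr = 112,275 kr
  Base: 164,900 kr − 112,275 kr = 52,625 kr
  52,625 kr × 16% = 8,420 kr

21,666 kr > 8,420 kr, so the ordinary income tax governs.

21,666 kr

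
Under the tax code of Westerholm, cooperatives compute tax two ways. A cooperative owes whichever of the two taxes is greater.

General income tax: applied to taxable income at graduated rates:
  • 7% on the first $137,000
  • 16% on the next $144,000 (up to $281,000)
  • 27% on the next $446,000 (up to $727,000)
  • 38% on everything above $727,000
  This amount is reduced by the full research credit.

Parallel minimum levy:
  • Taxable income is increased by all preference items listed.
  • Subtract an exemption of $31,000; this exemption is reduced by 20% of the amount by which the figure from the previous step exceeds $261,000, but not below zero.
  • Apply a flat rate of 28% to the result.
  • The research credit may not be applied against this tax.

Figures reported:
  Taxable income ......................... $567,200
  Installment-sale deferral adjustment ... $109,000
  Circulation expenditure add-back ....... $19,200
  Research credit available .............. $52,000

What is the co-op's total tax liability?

General income tax:
  $137,000 × 7% = $9,590
  $144,000 × 16% = $23,040
  $286,200 × 27% = $77,274
  → $109,904
  Less research credit $52,000 → $57,904

Parallel minimum levy:
  Adjusted income: $567,200 + $109,000 + $19,200 = $695,400
  Exemption: 20% × ($695,400 − $261,000) = $86,880 ≥ $31,000, so the exemption is fully phased out
  Base: $695,400 − $0 = $695,400
  $695,400 × 28% = $194,712

$194,712 > $57,904, so the parallel minimum levy is the binding amount.

$194,712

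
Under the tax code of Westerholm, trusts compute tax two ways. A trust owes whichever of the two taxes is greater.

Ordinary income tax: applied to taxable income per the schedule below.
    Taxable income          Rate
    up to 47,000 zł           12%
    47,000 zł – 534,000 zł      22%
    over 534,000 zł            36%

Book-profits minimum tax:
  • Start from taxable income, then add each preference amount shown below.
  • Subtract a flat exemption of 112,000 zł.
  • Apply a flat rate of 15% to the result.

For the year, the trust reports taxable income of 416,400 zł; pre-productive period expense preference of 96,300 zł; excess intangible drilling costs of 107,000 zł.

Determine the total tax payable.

Ordinary income tax:
  47,000 zł × 12% = 5,640 zł
  369,400 zł × 22% = 81,268 zł
  → 86,908 zł

Book-profits minimum tax:
  Adjusted income: 416,400 zł + 96,300 zł + 107,000 zł = 619,700 zł
  Less exemption 112,000 zł → base 507,700 zł
  507,700 zł × 15% = 76,155 zł

86,908 zł > 76,155 zł, so the ordinary income tax governs.

86,908 zł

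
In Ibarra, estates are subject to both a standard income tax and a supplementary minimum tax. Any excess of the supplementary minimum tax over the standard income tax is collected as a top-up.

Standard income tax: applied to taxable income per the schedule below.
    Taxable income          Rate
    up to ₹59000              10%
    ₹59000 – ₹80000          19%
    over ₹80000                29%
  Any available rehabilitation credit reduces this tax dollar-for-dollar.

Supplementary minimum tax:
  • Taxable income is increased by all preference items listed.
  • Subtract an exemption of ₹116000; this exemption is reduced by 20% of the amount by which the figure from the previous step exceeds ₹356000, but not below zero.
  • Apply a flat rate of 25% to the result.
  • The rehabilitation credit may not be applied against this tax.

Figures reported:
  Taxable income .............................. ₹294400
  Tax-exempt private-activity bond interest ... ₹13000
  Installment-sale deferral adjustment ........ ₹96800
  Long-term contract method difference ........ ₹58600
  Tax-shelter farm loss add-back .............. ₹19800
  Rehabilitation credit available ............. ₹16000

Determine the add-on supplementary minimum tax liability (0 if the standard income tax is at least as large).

₹41914

Supplementary minimum tax:
  Adjusted income: ₹294400 + ₹13000 + ₹96800 + ₹58600 + ₹19800 = ₹482600
  Exemption: ₹116000 − 20% × (₹482600 − ₹356000) = ₹116000 − ₹25320 = ₹90680
  Base: ₹482600 − ₹90680 = ₹391920
  ₹391920 × 25% = ₹97980

Standard income tax:
  ₹59000 × 10% = ₹5900
  ₹21000 × 19% = ₹3990
  ₹214400 × 29% = ₹62176
  → ₹72066
  Less rehabilitation credit ₹16000 → ₹56066

Excess of supplementary minimum tax over standard income tax: ₹97980 − ₹56066 = ₹41914.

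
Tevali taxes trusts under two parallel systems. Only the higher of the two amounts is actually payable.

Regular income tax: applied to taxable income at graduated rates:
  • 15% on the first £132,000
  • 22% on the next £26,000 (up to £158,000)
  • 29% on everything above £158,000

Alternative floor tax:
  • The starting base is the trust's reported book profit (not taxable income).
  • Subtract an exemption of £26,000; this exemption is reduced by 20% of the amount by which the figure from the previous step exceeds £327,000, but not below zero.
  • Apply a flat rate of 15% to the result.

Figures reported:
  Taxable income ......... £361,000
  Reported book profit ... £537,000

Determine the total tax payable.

Regular income tax:
  £132,000 × 15% = £19,800
  £26,000 × 22% = £5,720
  £203,000 × 29% = £58,870
  → £84,390

Alternative floor tax:
  Base (reported book profit): £537,000
  Exemption: 20% × (£537,000 − £327,000) = £42,000 ≥ £26,000, so the exemption is fully phased out
  Base: £537,000 − £0 = £537,000
  £537,000 × 15% = £80,550

£84,390 > £80,550, so the regular income tax governs.

£84,390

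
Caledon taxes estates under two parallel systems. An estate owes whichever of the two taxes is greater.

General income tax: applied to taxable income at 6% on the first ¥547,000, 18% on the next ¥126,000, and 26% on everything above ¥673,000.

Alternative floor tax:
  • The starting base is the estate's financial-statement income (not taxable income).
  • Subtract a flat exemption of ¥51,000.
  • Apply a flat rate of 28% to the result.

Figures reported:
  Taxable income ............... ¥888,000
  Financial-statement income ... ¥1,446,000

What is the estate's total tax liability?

¥390,600

Alternative floor tax:
  Base (financial-statement income): ¥1,446,000
  Less exemption ¥51,000 → base ¥1,395,000
  ¥1,395,000 × 28% = ¥390,600

General income tax:
  ¥547,000 × 6% = ¥32,820
  ¥126,000 × 18% = ¥22,680
  ¥215,000 × 26% = ¥55,900
  → ¥111,400

¥390,600 > ¥111,400, so the alternative floor tax is the binding amount.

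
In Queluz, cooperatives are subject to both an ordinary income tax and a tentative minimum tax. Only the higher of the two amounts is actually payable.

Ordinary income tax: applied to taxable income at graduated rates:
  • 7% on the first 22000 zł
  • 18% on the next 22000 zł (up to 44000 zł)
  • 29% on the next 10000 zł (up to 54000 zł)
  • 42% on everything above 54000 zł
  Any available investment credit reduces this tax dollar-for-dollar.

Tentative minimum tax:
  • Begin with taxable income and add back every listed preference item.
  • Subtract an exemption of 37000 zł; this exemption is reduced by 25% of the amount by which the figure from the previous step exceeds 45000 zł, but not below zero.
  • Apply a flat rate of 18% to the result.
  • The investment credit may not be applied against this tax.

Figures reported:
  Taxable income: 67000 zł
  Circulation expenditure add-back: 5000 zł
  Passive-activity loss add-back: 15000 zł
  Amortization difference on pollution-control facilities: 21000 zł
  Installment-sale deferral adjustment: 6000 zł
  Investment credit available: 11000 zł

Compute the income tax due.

Tentative minimum tax:
  Adjusted income: 67000 zł + 5000 zł + 15000 zł + 21000 zł + 6000 zł = 114000 zł
  Exemption: 37000 zł − 25% × (114000 zł − 45000 zł) = 37000 zł − 17250 zł = 19750 zł
  Base: 114000 zł − 19750 zł = 94250 zł
  94250 zł × 18% = 16965 zł

Ordinary income tax:
  22000 zł × 7% = 1540 zł
  22000 zł × 18% = 3960 zł
  10000 zł × 29% = 2900 zł
  13000 zł × 42% = 5460 zł
  → 13860 zł
  Less investment credit 11000 zł → 2860 zł

16965 zł > 2860 zł, so the tentative minimum tax is the binding amount.

16965 zł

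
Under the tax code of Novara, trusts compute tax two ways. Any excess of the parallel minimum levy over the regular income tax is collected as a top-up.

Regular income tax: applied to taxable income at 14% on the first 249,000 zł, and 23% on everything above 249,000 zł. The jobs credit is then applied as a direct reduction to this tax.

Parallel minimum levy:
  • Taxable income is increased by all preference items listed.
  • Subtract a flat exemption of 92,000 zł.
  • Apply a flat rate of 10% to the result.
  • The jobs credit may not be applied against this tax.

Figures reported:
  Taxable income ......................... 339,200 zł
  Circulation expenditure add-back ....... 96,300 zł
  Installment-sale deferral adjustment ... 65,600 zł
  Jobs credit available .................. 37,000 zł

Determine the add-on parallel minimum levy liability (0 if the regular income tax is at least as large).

Regular income tax:
  249,000 zł × 14% = 34,860 zł
  90,200 zł × 23% = 20,746 zł
  → 55,606 zł
  Less jobs credit 37,000 zł → 18,606 zł

Parallel minimum levy:
  Adjusted income: 339,200 zł + 96,300 zł + 65,600 zł = 501,100 zł
  Less exemption 92,000 zł → base 409,100 zł
  409,100 zł × 10% = 40,910 zł

Excess of parallel minimum levy over regular income tax: 40,910 zł − 18,606 zł = 22,304 zł.

22,304 zł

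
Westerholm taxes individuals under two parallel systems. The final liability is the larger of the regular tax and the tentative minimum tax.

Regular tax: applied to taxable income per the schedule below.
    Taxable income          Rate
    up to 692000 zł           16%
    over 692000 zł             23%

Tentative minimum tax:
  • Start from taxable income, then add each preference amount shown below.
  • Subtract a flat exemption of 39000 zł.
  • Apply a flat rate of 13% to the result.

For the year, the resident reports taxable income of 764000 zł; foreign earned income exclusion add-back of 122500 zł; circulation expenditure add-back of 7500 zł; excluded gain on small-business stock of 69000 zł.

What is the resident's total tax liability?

127280 zł

Tentative minimum tax:
  Adjusted income: 764000 zł + 122500 zł + 7500 zł + 69000 zł = 963000 zł
  Less exemption 39000 zł → base 924000 zł
  924000 zł × 13% = 120120 zł

Regular tax:
  692000 zł × 16% = 110720 zł
  72000 zł × 23% = 16560 zł
  → 127280 zł

127280 zł > 120120 zł, so the regular tax governs.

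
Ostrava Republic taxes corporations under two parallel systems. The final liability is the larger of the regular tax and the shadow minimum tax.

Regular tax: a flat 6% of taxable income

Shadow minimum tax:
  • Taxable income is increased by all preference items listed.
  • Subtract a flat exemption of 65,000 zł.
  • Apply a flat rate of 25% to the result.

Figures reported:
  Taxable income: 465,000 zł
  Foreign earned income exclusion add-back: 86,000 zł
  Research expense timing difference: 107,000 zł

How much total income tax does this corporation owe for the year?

Regular tax:
  465,000 zł × 6% = 27,900 zł

Shadow minimum tax:
  Adjusted income: 465,000 zł + 86,000 zł + 107,000 zł = 658,000 zł
  Less exemption 65,000 zł → base 593,000 zł
  593,000 zł × 25% = 148,250 zł

148,250 zł > 27,900 zł, so the shadow minimum tax is the binding amount.

148,250 zł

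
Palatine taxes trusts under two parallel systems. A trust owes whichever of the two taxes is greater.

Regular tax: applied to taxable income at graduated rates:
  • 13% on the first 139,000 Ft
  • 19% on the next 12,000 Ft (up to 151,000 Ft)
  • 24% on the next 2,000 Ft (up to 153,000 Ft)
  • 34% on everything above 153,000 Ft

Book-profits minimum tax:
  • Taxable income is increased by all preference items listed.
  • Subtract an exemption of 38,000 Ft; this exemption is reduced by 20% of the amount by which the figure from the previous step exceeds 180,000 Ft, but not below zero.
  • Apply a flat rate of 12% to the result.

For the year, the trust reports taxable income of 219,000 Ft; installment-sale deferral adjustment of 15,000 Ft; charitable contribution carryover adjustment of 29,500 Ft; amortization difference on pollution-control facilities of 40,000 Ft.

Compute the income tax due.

43,270 Ft

Regular tax:
  139,000 Ft × 13% = 18,070 Ft
  12,000 Ft × 19% = 2,280 Ft
  2,000 Ft × 24% = 480 Ft
  66,000 Ft × 34% = 22,440 Ft
  → 43,270 Ft

Book-profits minimum tax:
  Adjusted income: 219,000 Ft + 15,000 Ft + 29,500 Ft + 40,000 Ft = 303,500 Ft
  Exemption: 38,000 Ft − 20% × (303,500 Ft − 180,000 Ft) = 38,000 Ft − 24,700 Ft = 13,300 Ft
  Base: 303,500 Ft − 13,300 Ft = 290,200 Ft
  290,200 Ft × 12% = 34,824 Ft

43,270 Ft > 34,824 Ft, so the regular tax governs.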